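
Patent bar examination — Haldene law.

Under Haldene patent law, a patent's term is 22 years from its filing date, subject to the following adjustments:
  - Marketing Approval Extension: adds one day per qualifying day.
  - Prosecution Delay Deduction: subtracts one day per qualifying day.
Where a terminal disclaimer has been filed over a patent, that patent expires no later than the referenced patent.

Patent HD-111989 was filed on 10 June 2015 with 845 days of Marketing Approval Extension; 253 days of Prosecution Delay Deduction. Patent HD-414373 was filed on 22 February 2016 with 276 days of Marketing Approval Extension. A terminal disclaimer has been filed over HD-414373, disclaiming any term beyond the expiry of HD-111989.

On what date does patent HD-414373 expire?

November 25, 2038

Natural term of HD-414373:
  Base: filing + 22 years → 22 February 2038.
  Marketing Approval Extension: +276 days → 25 November 2038.
Expiry of referenced patent HD-111989:
  Base: filing + 22 years → 10 June 2037.
  Marketing Approval Extension: +845 days → 3 October 2039.
  Prosecution Delay Deduction: −253 days → 23 January 2039.
Terminal disclaimer: HD-414373 expires on the earlier of 25 November 2038 and 23 January 2039.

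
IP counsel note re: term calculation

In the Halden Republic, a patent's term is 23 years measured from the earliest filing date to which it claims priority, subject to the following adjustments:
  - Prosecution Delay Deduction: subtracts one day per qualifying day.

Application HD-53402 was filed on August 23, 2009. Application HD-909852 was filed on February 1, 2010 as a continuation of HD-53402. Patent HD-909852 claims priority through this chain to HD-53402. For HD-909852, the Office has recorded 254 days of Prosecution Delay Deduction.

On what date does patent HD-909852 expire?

2031-12-13

Earliest priority filing: 23 August 2009.
Base term: 23 August 2009 + 23 years → 23 August 2032.
Prosecution Delay Deduction: −254 days → 13 December 2031.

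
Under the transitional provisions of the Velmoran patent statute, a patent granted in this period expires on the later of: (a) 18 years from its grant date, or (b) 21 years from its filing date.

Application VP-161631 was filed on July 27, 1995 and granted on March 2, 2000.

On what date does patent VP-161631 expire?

(a) grant + 18 years → 2 March 2018.
(b) filing + 21 years → 27 July 2016.
Later of the two: 2 March 2018.

2018-03-02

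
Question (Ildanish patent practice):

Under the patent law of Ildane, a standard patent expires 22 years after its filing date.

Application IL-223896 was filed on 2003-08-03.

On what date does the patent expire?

2025-08-03

Filing date + 22 years → 3 August 2025.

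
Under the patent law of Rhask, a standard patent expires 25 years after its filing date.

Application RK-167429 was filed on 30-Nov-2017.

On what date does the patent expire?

November 30, 2042

Filing date + 25 years → 30 November 2042.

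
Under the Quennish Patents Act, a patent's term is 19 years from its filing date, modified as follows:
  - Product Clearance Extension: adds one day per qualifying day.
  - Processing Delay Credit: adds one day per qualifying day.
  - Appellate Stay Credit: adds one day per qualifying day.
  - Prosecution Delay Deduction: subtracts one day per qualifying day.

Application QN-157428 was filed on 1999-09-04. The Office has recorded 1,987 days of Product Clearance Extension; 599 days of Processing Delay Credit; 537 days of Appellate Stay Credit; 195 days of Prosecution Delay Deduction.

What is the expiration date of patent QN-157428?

2026-09-10

Base term: filing date + 19 years → 4 September 2018.
Product Clearance Extension: +1987 days → 12 February 2024.
Processing Delay Credit: +599 days → 3 October 2025.
Appellate Stay Credit: +537 days → 24 March 2027.
Prosecution Delay Deduction: −195 days → 10 September 2026.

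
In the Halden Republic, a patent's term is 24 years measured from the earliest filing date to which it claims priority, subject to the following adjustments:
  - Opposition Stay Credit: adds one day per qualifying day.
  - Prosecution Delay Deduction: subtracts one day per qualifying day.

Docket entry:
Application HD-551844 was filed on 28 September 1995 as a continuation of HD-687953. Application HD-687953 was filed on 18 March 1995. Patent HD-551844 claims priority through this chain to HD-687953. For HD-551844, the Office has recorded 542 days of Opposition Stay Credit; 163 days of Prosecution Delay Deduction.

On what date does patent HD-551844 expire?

Earliest priority filing: 18 March 1995.
Base term: 18 March 1995 + 24 years → 18 March 2019.
Opposition Stay Credit: +542 days → 10 September 2020.
Prosecution Delay Deduction: −163 days → 31 March 2020.

March 31, 2020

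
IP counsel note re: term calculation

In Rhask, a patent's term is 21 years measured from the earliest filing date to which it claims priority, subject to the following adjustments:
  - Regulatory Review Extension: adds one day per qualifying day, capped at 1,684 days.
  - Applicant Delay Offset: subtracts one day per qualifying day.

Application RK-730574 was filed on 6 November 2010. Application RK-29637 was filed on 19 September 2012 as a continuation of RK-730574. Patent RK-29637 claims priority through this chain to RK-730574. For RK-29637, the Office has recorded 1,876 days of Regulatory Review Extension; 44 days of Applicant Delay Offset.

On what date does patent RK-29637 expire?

May 3, 2036

Earliest priority filing: 6 November 2010.
Base term: 6 November 2010 + 21 years → 6 November 2031.
Regulatory Review Extension: 1876 days claimed exceeds the 1684-day cap, so +1684 days → 16 June 2036.
Applicant Delay Offset: −44 days → 3 May 2036.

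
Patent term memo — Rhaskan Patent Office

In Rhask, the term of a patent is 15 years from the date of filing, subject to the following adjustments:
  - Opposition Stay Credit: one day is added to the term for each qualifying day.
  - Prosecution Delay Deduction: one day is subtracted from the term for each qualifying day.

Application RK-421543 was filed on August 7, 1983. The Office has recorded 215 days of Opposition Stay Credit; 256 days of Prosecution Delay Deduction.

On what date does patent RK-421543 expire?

1998-06-27

Base term: filing date + 15 years → 7 August 1998.
Opposition Stay Credit: +215 days → 10 March 1999.
Prosecution Delay Deduction: −256 days → 27 June 1998.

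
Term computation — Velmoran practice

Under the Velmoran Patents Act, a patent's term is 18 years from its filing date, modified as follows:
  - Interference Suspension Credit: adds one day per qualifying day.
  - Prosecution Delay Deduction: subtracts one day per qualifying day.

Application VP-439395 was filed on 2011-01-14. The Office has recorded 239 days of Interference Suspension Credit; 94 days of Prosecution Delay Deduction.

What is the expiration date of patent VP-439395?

2029-06-08

Base term: filing date + 18 years → 14 January 2029.
Interference Suspension Credit: +239 days → 10 September 2029.
Prosecution Delay Deduction: −94 days → 8 June 2029.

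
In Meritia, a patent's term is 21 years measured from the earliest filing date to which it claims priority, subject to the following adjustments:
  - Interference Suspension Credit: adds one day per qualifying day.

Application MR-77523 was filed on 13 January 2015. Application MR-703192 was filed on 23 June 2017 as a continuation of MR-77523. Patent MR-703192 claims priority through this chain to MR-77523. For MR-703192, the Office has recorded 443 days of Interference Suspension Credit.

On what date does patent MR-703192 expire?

2037-03-31

Earliest priority filing: 13 January 2015.
Base term: 13 January 2015 + 21 years → 13 January 2036.
Interference Suspension Credit: +443 days → 31 March 2037.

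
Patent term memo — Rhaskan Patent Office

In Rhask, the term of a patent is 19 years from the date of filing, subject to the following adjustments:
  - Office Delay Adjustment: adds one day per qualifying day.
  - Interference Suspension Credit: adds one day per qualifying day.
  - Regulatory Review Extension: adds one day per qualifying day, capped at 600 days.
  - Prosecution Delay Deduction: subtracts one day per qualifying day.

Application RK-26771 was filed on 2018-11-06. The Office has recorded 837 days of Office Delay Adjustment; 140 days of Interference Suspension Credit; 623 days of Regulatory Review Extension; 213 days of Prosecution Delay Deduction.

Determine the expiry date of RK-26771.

Base term: filing date + 19 years → 6 November 2037.
Office Delay Adjustment: +837 days → 21 February 2040.
Interference Suspension Credit: +140 days → 10 July 2040.
Regulatory Review Extension: 623 days claimed exceeds the 600-day cap, so +600 days → 2 March 2042.
Prosecution Delay Deduction: −213 days → 1 August 2041.

2041-08-01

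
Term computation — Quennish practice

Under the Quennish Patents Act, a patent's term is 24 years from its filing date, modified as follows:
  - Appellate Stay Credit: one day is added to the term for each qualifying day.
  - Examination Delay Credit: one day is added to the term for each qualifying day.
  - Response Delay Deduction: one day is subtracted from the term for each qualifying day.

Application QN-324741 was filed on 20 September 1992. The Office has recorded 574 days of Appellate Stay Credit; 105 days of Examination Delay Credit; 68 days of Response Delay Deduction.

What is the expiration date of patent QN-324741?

May 24, 2018

Base term: filing date + 24 years → 20 September 2016.
Appellate Stay Credit: +574 days → 17 April 2018.
Examination Delay Credit: +105 days → 31 July 2018.
Response Delay Deduction: −68 days → 24 May 2018.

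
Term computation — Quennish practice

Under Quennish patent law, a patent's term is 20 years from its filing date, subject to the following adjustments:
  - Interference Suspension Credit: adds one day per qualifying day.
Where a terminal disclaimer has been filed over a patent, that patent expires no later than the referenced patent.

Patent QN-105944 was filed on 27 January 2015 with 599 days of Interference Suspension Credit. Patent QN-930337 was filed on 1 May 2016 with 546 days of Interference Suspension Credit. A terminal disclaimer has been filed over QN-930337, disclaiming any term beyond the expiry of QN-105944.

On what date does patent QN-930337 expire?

2036-09-17

Natural term of QN-930337:
  Base: filing + 20 years → 1 May 2036.
  Interference Suspension Credit: +546 days → 29 October 2037.
Expiry of referenced patent QN-105944:
  Base: filing + 20 years → 27 January 2035.
  Interference Suspension Credit: +599 days → 17 September 2036.
Terminal disclaimer: QN-930337 expires on the earlier of 29 October 2037 and 17 September 2036.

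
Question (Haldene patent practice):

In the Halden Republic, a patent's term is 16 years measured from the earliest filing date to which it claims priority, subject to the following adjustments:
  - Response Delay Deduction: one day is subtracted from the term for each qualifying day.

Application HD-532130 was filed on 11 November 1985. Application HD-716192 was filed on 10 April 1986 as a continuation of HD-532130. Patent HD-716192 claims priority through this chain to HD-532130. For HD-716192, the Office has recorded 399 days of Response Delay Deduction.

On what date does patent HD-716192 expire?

Earliest priority filing: 11 November 1985.
Base term: 11 November 1985 + 16 years → 11 November 2001.
Response Delay Deduction: −399 days → 8 October 2000.

October 8, 2000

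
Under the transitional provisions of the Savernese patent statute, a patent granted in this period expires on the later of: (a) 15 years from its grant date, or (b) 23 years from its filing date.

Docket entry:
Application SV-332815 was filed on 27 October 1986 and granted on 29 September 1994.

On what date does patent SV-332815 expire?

(a) grant + 15 years → 29 September 2009.
(b) filing + 23 years → 27 October 2009.
Later of the two: 27 October 2009.

2009-10-27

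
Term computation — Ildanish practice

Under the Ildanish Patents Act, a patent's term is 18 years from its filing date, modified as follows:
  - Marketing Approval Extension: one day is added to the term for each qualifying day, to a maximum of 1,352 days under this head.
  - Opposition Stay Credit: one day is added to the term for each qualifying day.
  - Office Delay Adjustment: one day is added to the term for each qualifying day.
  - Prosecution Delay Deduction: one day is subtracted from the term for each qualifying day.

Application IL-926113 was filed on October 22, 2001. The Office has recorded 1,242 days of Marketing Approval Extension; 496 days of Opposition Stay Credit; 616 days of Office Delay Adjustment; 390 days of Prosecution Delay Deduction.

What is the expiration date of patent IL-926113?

March 8, 2025

Base term: filing date + 18 years → 22 October 2019.
Marketing Approval Extension: 1242 days (within the 1352-day cap) → +1242 days → 17 March 2023.
Opposition Stay Credit: +496 days → 25 July 2024.
Office Delay Adjustment: +616 days → 2 April 2026.
Prosecution Delay Deduction: −390 days → 8 March 2025.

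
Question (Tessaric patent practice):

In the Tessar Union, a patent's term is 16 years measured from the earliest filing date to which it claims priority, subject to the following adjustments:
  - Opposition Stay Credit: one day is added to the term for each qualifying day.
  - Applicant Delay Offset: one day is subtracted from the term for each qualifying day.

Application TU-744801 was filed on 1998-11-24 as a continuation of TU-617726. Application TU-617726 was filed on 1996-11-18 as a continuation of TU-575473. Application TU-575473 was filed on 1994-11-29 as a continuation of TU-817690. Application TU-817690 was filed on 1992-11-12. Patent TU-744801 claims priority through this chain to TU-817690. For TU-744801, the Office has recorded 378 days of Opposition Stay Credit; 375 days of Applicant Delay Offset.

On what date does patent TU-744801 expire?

November 15, 2008

Earliest priority filing: 12 November 1992.
Base term: 12 November 1992 + 16 years → 12 November 2008.
Opposition Stay Credit: +378 days → 25 November 2009.
Applicant Delay Offset: −375 days → 15 November 2008.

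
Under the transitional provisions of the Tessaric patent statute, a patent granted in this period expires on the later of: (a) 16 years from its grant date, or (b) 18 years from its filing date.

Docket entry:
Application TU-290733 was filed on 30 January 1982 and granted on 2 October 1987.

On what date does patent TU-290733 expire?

(a) grant + 16 years → 2 October 2003.
(b) filing + 18 years → 30 January 2000.
Later of the two: 2 October 2003.

October 2, 2003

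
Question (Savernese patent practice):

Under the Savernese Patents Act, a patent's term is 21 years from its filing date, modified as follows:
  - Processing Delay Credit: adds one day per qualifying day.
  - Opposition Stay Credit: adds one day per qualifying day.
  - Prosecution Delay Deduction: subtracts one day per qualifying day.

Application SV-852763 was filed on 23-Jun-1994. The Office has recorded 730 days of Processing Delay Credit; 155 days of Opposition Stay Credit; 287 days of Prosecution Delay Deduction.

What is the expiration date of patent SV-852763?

February 10, 2017

Base term: filing date + 21 years → 23 June 2015.
Processing Delay Credit: +730 days → 22 June 2017.
Opposition Stay Credit: +155 days → 24 November 2017.
Prosecution Delay Deduction: −287 days → 10 February 2017.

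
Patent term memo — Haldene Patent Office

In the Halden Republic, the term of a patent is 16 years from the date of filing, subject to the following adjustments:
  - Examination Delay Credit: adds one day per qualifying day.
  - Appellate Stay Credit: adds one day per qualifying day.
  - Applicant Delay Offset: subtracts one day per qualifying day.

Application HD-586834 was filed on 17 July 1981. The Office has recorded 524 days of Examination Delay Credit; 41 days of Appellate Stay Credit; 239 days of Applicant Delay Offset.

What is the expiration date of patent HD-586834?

Base term: filing date + 16 years → 17 July 1997.
Examination Delay Credit: +524 days → 23 December 1998.
Appellate Stay Credit: +41 days → 2 February 1999.
Applicant Delay Offset: −239 days → 8 June 1998.

1998-06-08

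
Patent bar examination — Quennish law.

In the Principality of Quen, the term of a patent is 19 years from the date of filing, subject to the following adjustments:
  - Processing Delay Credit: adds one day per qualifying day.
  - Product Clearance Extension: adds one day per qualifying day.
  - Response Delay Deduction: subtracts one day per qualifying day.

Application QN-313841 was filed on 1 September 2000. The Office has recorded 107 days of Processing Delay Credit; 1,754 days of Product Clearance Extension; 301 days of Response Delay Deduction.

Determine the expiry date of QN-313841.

December 9, 2023

Base term: filing date + 19 years → 1 September 2019.
Processing Delay Credit: +107 days → 17 December 2019.
Product Clearance Extension: +1754 days → 5 October 2024.
Response Delay Deduction: −301 days → 9 December 2023.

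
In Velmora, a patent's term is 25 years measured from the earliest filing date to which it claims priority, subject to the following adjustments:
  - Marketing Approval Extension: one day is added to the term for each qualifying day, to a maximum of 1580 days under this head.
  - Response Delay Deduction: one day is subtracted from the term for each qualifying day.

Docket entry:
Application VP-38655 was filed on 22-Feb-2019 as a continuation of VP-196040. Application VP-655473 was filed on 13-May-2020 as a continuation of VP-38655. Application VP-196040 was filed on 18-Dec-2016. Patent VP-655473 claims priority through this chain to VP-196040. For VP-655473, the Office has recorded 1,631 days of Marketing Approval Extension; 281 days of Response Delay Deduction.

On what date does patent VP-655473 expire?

Earliest priority filing: 18 December 2016.
Base term: 18 December 2016 + 25 years → 18 December 2041.
Marketing Approval Extension: 1631 days claimed exceeds the 1580-day cap, so +1580 days → 16 April 2046.
Response Delay Deduction: −281 days → 9 July 2045.

July 9, 2045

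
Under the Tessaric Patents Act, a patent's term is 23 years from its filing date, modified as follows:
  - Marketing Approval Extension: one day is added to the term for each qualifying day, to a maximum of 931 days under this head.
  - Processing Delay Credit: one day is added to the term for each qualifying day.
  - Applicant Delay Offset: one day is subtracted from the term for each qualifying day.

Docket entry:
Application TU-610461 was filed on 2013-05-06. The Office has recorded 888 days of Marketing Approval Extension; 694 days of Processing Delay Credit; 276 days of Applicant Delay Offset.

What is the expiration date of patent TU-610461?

December 3, 2039

Base term: filing date + 23 years → 6 May 2036.
Marketing Approval Extension: 888 days (within the 931-day cap) → +888 days → 11 October 2038.
Processing Delay Credit: +694 days → 4 September 2040.
Applicant Delay Offset: −276 days → 3 December 2039.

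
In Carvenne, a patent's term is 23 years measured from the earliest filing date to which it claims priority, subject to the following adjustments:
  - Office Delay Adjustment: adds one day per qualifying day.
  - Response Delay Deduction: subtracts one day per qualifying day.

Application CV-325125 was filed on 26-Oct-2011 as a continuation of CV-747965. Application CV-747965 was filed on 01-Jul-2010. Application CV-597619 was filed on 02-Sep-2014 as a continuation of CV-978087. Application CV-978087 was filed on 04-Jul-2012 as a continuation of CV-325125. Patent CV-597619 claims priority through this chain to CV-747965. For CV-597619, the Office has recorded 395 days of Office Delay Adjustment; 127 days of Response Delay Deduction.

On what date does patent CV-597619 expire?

Earliest priority filing: 1 July 2010.
Base term: 1 July 2010 + 23 years → 1 July 2033.
Office Delay Adjustment: +395 days → 31 July 2034.
Response Delay Deduction: −127 days → 26 March 2034.

2034-03-26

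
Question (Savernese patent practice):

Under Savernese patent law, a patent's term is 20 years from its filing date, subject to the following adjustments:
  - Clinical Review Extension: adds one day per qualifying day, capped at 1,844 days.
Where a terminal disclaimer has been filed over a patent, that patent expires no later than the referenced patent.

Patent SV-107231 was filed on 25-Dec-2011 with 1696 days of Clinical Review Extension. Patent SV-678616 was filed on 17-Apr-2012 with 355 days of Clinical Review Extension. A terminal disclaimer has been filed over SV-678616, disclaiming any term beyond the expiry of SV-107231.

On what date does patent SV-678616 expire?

April 7, 2033

Natural term of SV-678616:
  Base: filing + 20 years → 17 April 2032.
  Clinical Review Extension: 355 days (within the 1844-day cap) → +355 days → 7 April 2033.
Expiry of referenced patent SV-107231:
  Base: filing + 20 years → 25 December 2031.
  Clinical Review Extension: 1696 days (within the 1844-day cap) → +1696 days → 16 August 2036.
Terminal disclaimer: SV-678616 expires on the earlier of 7 April 2033 and 16 August 2036.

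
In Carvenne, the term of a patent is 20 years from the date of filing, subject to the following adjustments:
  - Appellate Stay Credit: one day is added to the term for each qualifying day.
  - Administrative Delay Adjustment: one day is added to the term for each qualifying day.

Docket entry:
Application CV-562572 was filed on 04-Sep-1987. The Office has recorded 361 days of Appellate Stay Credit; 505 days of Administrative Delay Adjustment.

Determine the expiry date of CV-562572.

January 17, 2010

Base term: filing date + 20 years → 4 September 2007.
Appellate Stay Credit: +361 days → 30 August 2008.
Administrative Delay Adjustment: +505 days → 17 January 2010.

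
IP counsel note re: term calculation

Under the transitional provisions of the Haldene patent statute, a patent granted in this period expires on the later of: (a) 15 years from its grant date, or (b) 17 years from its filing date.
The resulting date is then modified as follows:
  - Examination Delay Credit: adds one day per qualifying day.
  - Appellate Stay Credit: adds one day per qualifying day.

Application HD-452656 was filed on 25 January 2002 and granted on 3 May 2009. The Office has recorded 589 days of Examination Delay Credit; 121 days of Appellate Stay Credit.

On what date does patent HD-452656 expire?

2026-04-13

(a) grant + 15 years → 3 May 2024.
(b) filing + 17 years → 25 January 2019.
Later of the two: 3 May 2024.
Examination Delay Credit: +589 days → 13 December 2025.
Appellate Stay Credit: +121 days → 13 April 2026.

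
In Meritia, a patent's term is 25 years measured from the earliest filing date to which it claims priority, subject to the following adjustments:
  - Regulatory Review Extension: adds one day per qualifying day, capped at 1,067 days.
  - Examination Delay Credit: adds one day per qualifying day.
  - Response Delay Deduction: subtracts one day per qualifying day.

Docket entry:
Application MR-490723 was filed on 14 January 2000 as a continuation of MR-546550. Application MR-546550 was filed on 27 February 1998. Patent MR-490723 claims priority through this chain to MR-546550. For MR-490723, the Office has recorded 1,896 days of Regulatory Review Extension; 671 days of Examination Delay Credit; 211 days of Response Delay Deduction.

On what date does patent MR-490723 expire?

Earliest priority filing: 27 February 1998.
Base term: 27 February 1998 + 25 years → 27 February 2023.
Regulatory Review Extension: 1896 days claimed exceeds the 1067-day cap, so +1067 days → 29 January 2026.
Examination Delay Credit: +671 days → 1 December 2027.
Response Delay Deduction: −211 days → 4 May 2027.

May 4, 2027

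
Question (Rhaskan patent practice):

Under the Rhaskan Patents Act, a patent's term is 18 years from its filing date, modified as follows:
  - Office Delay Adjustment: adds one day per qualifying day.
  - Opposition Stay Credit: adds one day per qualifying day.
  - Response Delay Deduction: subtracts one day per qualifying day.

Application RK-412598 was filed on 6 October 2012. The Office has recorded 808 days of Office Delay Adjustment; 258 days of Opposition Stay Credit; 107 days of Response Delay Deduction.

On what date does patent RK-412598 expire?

2033-05-22

Base term: filing date + 18 years → 6 October 2030.
Office Delay Adjustment: +808 days → 22 December 2032.
Opposition Stay Credit: +258 days → 6 September 2033.
Response Delay Deduction: −107 days → 22 May 2033.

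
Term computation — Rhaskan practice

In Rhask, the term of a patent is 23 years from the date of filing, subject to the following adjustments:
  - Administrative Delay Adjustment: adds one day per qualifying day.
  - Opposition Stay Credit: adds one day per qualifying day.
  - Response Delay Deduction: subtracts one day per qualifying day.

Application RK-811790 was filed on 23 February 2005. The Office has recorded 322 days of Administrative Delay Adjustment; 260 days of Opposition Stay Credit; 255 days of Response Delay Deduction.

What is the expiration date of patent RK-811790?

January 15, 2029

Base term: filing date + 23 years → 23 February 2028.
Administrative Delay Adjustment: +322 days → 10 January 2029.
Opposition Stay Credit: +260 days → 27 September 2029.
Response Delay Deduction: −255 days → 15 January 2029.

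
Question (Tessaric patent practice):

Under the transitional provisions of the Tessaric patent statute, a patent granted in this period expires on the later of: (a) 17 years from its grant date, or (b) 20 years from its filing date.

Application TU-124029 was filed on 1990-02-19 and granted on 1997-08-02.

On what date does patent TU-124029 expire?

August 2, 2014

(a) grant + 17 years → 2 August 2014.
(b) filing + 20 years → 19 February 2010.
Later of the two: 2 August 2014.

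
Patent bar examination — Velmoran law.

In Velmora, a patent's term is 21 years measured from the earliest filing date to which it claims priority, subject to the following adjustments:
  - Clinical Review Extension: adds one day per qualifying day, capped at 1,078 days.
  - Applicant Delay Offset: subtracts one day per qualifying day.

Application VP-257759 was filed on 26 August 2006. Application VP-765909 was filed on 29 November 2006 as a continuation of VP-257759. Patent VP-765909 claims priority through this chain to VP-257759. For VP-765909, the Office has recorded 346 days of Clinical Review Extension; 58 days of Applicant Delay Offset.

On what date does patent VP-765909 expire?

Earliest priority filing: 26 August 2006.
Base term: 26 August 2006 + 21 years → 26 August 2027.
Clinical Review Extension: 346 days (within the 1078-day cap) → +346 days → 6 August 2028.
Applicant Delay Offset: −58 days → 9 June 2028.

2028-06-09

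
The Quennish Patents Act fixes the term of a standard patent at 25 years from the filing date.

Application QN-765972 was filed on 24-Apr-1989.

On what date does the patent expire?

Filing date + 25 years → 24 April 2014.

2014-04-24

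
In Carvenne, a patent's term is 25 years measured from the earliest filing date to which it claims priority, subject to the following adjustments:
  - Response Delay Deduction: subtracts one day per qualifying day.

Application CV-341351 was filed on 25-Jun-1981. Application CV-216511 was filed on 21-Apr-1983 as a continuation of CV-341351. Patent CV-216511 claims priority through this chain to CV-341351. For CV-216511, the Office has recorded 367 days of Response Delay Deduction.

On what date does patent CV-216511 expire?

2005-06-23

Earliest priority filing: 25 June 1981.
Base term: 25 June 1981 + 25 years → 25 June 2006.
Response Delay Deduction: −367 days → 23 June 2005.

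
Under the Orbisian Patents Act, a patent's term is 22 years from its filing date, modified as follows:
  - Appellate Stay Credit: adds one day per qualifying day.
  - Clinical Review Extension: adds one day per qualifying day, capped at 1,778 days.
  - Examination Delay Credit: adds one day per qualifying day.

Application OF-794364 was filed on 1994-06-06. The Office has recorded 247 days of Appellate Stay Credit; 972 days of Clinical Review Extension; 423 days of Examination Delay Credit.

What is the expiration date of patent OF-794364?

2020-12-04

Base term: filing date + 22 years → 6 June 2016.
Appellate Stay Credit: +247 days → 8 February 2017.
Clinical Review Extension: 972 days (within the 1778-day cap) → +972 days → 8 October 2019.
Examination Delay Credit: +423 days → 4 December 2020.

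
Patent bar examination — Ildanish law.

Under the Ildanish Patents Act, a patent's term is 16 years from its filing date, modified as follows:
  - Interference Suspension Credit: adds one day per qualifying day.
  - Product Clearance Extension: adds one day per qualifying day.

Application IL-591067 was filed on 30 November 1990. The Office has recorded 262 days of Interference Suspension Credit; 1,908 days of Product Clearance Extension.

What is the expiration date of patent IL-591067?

November 8, 2012

Base term: filing date + 16 years → 30 November 2006.
Interference Suspension Credit: +262 days → 19 August 2007.
Product Clearance Extension: +1908 days → 8 November 2012.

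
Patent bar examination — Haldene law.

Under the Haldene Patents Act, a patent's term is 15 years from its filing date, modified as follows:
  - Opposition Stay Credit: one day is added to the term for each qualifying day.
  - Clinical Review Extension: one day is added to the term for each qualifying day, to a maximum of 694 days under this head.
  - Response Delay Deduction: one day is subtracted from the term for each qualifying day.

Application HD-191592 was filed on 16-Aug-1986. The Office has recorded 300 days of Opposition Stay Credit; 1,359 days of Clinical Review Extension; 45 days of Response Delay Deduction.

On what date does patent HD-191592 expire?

March 22, 2004

Base term: filing date + 15 years → 16 August 2001.
Opposition Stay Credit: +300 days → 12 June 2002.
Clinical Review Extension: 1359 days claimed exceeds the 694-day cap, so +694 days → 6 May 2004.
Response Delay Deduction: −45 days → 22 March 2004.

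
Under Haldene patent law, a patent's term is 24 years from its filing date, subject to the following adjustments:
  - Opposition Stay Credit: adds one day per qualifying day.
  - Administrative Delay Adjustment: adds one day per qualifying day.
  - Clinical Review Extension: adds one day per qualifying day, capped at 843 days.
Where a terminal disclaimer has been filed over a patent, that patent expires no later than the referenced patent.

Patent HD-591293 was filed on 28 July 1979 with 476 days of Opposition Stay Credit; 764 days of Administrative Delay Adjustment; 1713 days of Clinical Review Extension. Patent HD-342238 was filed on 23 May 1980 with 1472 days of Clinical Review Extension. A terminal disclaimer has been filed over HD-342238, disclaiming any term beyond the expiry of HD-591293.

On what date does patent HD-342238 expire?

2006-09-13

Natural term of HD-342238:
  Base: filing + 24 years → 23 May 2004.
  Clinical Review Extension: 1472 days claimed exceeds the 843-day cap, so +843 days → 13 September 2006.
Expiry of referenced patent HD-591293:
  Base: filing + 24 years → 28 July 2003.
  Opposition Stay Credit: +476 days → 15 November 2004.
  Administrative Delay Adjustment: +764 days → 19 December 2006.
  Clinical Review Extension: 1713 days claimed exceeds the 843-day cap, so +843 days → 10 April 2009.
Terminal disclaimer: HD-342238 expires on the earlier of 13 September 2006 and 10 April 2009.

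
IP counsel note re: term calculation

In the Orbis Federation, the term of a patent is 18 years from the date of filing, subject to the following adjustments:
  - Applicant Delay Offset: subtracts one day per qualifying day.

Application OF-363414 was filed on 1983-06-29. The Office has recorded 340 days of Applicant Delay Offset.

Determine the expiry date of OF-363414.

2000-07-24

Base term: filing date + 18 years → 29 June 2001.
Applicant Delay Offset: −340 days → 24 July 2000.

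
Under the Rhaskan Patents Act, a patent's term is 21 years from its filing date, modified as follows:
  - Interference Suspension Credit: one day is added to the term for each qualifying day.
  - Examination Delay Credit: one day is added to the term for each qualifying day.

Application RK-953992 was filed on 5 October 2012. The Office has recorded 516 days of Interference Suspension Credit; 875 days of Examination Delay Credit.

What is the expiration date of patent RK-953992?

Base term: filing date + 21 years → 5 October 2033.
Interference Suspension Credit: +516 days → 5 March 2035.
Examination Delay Credit: +875 days → 27 July 2037.

July 27, 2037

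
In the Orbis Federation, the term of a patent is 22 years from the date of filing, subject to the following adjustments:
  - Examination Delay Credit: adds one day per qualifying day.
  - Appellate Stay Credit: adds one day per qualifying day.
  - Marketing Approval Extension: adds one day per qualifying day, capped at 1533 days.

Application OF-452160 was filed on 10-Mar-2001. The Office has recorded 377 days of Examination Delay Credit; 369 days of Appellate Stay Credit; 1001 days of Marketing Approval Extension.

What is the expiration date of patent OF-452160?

2027-12-21

Base term: filing date + 22 years → 10 March 2023.
Examination Delay Credit: +377 days → 21 March 2024.
Appellate Stay Credit: +369 days → 25 March 2025.
Marketing Approval Extension: 1001 days (within the 1533-day cap) → +1001 days → 21 December 2027.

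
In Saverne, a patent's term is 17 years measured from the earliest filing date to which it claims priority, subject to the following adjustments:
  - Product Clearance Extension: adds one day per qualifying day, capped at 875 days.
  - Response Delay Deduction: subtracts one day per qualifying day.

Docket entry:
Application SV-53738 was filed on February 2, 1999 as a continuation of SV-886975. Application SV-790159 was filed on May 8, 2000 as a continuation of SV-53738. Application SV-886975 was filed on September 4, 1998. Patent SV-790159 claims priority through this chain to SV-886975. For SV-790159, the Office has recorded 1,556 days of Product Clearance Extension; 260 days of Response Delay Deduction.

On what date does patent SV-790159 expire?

Earliest priority filing: 4 September 1998.
Base term: 4 September 1998 + 17 years → 4 September 2015.
Product Clearance Extension: 1556 days claimed exceeds the 875-day cap, so +875 days → 26 January 2018.
Response Delay Deduction: −260 days → 11 May 2017.

May 11, 2017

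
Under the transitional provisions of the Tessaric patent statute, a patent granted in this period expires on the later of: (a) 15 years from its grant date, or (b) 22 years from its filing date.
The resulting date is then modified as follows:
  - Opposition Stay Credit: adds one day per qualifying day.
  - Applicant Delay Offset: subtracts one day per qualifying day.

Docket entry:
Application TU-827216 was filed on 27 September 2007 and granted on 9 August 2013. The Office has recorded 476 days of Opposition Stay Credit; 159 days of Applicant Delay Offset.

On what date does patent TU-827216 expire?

(a) grant + 15 years → 9 August 2028.
(b) filing + 22 years → 27 September 2029.
Later of the two: 27 September 2029.
Opposition Stay Credit: +476 days → 16 January 2031.
Applicant Delay Offset: −159 days → 10 August 2030.

2030-08-10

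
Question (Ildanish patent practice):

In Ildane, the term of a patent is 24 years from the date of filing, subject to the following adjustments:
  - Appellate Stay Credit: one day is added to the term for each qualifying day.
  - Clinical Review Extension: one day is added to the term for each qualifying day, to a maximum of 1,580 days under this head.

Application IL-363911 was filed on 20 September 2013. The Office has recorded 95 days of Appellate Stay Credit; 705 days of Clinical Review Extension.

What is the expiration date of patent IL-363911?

Base term: filing date + 24 years → 20 September 2037.
Appellate Stay Credit: +95 days → 24 December 2037.
Clinical Review Extension: 705 days (within the 1580-day cap) → +705 days → 29 November 2039.

November 29, 2039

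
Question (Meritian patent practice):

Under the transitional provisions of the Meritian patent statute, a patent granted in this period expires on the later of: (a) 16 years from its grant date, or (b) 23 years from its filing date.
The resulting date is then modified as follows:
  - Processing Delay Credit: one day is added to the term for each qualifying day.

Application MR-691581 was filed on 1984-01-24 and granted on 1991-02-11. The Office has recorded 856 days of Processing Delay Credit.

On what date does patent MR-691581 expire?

(a) grant + 16 years → 11 February 2007.
(b) filing + 23 years → 24 January 2007.
Later of the two: 11 February 2007.
Processing Delay Credit: +856 days → 16 June 2009.

2009-06-16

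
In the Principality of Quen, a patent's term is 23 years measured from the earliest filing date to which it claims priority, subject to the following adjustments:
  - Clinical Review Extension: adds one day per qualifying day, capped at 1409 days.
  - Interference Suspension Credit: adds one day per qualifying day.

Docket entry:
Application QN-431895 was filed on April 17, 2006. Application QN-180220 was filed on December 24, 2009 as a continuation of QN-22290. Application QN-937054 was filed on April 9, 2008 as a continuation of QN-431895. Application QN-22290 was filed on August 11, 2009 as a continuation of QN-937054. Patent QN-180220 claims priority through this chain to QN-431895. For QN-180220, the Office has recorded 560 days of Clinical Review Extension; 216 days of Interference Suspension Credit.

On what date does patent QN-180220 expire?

Earliest priority filing: 17 April 2006.
Base term: 17 April 2006 + 23 years → 17 April 2029.
Clinical Review Extension: 560 days (within the 1409-day cap) → +560 days → 29 October 2030.
Interference Suspension Credit: +216 days → 2 June 2031.

June 2, 2031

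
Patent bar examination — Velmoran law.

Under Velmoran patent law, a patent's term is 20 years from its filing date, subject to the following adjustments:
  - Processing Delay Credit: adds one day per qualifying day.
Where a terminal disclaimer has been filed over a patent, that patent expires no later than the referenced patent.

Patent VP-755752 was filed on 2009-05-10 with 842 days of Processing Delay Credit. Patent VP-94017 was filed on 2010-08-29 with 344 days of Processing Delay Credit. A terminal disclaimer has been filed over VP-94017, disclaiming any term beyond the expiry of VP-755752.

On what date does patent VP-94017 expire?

Natural term of VP-94017:
  Base: filing + 20 years → 29 August 2030.
  Processing Delay Credit: +344 days → 8 August 2031.
Expiry of referenced patent VP-755752:
  Base: filing + 20 years → 10 May 2029.
  Processing Delay Credit: +842 days → 30 August 2031.
Terminal disclaimer: VP-94017 expires on the earlier of 8 August 2031 and 30 August 2031.

August 8, 2031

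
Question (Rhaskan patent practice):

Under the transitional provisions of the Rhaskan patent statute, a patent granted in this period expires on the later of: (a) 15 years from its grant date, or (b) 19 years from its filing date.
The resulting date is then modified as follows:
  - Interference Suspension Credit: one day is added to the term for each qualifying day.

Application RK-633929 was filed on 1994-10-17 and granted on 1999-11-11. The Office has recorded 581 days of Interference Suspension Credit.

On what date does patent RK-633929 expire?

(a) grant + 15 years → 11 November 2014.
(b) filing + 19 years → 17 October 2013.
Later of the two: 11 November 2014.
Interference Suspension Credit: +581 days → 14 June 2016.

June 14, 2016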